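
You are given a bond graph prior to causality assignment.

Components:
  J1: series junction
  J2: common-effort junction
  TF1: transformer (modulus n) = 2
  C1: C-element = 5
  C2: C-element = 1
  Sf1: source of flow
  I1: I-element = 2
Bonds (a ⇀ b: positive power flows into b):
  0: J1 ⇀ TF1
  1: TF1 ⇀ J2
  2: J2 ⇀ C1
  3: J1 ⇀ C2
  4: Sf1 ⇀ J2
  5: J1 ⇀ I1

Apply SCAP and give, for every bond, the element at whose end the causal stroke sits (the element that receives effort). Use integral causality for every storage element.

bond 0 →J1
bond 1 →TF1
bond 2 →J2
bond 3 →J1
bond 4 →Sf1
bond 5 →I1

#4 stroke at Sf1  (Sf1 fixes flow; stroke at Sf1)
#2 stroke at J2  (C1 outputs effort q/C1)
#1 stroke at TF1  (J2 effort already set via bond 2)
#0 stroke at J1  (TF TF1: opposite of bond 1)
#3 stroke at J1  (prefer integral on C2)
#5 stroke at I1  (J1: last free bond brings flow in)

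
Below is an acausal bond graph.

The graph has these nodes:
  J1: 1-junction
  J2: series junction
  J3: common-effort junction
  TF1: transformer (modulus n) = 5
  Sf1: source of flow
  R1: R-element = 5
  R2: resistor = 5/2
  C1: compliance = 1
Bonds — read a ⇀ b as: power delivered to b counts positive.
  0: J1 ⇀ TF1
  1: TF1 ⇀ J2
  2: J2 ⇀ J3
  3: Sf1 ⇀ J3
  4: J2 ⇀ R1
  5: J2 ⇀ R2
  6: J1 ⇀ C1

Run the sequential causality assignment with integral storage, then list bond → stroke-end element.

bond 3 →Sf1  (source Sf1 imposes f)
bond 2 →J3  (J3: last free bond brings effort in)
bond 1 →J2  (1-jn J2 has f-setter on 2)
bond 4 →J2  (J2 flow already set via bond 2)
bond 5 →J2  (common-f at J2 fixed by 2)
bond 0 →TF1  (TF TF1: opposite of bond 1)
bond 6 →J1  (J1 flow already set via bond 0)

#0 |TF1
#1 |J2
#2 |J3
#3 |Sf1
#4 |J2
#5 |J2
#6 |J1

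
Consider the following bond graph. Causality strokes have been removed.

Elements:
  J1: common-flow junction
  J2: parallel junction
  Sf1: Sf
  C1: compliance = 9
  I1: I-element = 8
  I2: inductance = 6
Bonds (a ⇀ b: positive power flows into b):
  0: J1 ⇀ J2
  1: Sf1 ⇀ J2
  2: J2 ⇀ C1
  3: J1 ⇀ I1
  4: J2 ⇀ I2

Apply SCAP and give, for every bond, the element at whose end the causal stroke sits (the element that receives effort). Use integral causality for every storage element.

β1 stroke at Sf1  (Sf1 fixes flow; stroke at Sf1)
β2 stroke at J2  (C1 integral (e out))
β0 stroke at J1  (J2 effort already set via bond 2)
β4 stroke at I2  (0-jn J2 has e-setter on 2)
β3 stroke at I1  (J1 needs exactly one f-in)

b0 stroke at J1
b1 stroke at Sf1
b2 stroke at J2
b3 stroke at I1
b4 stroke at I2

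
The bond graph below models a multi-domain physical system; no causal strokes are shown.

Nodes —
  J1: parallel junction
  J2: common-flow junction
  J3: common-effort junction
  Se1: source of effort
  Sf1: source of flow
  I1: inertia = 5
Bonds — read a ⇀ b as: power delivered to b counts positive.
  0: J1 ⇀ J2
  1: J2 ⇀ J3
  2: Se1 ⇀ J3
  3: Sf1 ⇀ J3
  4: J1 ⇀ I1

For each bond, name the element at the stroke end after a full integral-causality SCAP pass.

bond 2 stroke at J3  (Se1: effort source, stroke at far end)
bond 3 stroke at Sf1  (Sf1: flow source, stroke at near end)
bond 1 stroke at J2  (J3: bond 2 brought effort, rest push out)
bond 0 stroke at J1  (J2: last free bond brings flow in)
bond 4 stroke at I1  (0-jn J1 has e-setter on 0)

#0 |J1
#1 |J2
#2 |J3
#3 |Sf1
#4 |I1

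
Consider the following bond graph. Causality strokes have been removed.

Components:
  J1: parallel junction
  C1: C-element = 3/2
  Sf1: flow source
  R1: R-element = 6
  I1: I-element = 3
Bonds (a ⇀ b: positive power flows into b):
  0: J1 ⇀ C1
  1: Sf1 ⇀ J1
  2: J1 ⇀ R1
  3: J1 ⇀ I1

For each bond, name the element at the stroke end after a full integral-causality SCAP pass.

bond 0 stroke→J1
bond 1 stroke→Sf1
bond 2 stroke→R1
bond 3 stroke→I1

β1 |Sf1  (source Sf1 imposes f)
β0 |J1  (C1 outputs effort q/C1)
β2 |R1  (J1: bond 0 brought effort, rest push out)
β3 |I1  (J1: bond 0 brought effort, rest push out)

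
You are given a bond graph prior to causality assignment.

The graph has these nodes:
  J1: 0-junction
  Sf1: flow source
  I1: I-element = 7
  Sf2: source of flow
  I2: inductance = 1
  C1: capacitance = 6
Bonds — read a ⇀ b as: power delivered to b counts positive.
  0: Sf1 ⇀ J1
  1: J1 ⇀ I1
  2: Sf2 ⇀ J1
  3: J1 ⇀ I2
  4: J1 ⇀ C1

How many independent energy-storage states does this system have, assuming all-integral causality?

3  (C1, I1, I2 all integral)

β0 |Sf1  (Sf1: flow source, stroke at near end)
β2 |Sf2  (Sf2: flow source, stroke at near end)
β1 |I1  (prefer integral on I1)
β3 |I2  (I2 outputs flow p/I2)
β4 |J1  (only one effort-in slot at J1)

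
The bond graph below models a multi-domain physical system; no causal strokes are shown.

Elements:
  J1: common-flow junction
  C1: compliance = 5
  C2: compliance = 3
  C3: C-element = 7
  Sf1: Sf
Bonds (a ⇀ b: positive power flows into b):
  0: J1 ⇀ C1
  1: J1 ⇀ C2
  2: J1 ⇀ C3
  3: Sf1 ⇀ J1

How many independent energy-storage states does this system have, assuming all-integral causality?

3  (C1, C2, C3 all integral)

β3 |Sf1  (Sf1: flow source, stroke at near end)
β0 |J1  (1-jn J1 has f-setter on 3)
β1 |J1  (1-jn J1 has f-setter on 3)
β2 |J1  (J1: bond 3 brought flow, rest push out)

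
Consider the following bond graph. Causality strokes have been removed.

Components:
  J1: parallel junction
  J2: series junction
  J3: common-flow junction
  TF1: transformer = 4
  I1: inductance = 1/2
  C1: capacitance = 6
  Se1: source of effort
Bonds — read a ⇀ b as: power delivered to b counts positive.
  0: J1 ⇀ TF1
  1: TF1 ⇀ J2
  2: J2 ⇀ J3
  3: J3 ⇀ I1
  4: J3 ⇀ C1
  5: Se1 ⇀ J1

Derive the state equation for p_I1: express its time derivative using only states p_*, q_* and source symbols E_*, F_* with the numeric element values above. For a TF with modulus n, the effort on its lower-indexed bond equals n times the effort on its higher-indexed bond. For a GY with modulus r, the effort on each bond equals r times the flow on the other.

dp_I1/dt = E_Se1/4 - q_C1/6

β5 |J1  (Se1: effort source, stroke at far end)
β0 |TF1  (J1 effort already set via bond 5)
β1 |J2  (TF1 one-in-one-out from 0)
β2 |J3  (J2: last free bond brings flow in)
β3 |I1  (I1: I, integral causality)
β4 |J3  (common-f at J3 fixed by 3)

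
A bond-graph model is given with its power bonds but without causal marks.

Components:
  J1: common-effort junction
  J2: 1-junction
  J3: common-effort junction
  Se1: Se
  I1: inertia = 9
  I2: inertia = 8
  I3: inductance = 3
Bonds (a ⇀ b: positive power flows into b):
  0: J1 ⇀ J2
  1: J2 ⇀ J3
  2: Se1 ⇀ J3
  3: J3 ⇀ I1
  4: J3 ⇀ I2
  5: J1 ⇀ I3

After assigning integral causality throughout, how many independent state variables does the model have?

3  (I1, I2, I3 all integral)

b2 stroke→J3  (Se1 fixes effort; stroke away)
b1 stroke→J2  (J3: bond 2 brought effort, rest push out)
b3 stroke→I1  (J3 effort already set via bond 2)
b4 stroke→I2  (J3 effort already set via bond 2)
b0 stroke→J1  (only one flow-in slot at J2)
b5 stroke→I3  (J1 effort already set via bond 0)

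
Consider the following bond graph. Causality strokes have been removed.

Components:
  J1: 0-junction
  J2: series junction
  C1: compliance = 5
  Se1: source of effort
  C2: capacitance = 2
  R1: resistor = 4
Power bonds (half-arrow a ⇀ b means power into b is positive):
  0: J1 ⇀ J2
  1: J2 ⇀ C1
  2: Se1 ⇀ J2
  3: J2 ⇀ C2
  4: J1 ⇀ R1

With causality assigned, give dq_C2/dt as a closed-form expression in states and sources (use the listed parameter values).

β2 →J2  (Se1 (Se) sets effort on bond)
β1 →J2  (C1 integral (e out))
β3 →J2  (C2 integral (e out))
β0 →J1  (only one flow-in slot at J2)
β4 →R1  (J1: bond 0 brought effort, rest push out)

dq_C2/dt = E_Se1/4 - q_C1/20 - q_C2/8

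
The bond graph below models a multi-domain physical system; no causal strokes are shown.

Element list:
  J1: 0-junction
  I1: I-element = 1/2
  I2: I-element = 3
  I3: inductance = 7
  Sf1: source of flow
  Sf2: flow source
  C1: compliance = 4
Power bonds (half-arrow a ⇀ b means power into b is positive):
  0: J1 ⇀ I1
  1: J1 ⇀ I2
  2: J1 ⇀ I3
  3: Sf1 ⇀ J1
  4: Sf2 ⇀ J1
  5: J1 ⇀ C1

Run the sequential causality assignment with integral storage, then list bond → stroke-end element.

#0 |I1
#1 |I2
#2 |I3
#3 |Sf1
#4 |Sf2
#5 |J1

β3 stroke→Sf1  (Sf1 fixes flow; stroke at Sf1)
β4 stroke→Sf2  (source Sf2 imposes f)
β0 stroke→I1  (I1: I, integral causality)
β1 stroke→I2  (I2: I, integral causality)
β2 stroke→I3  (I3 integral (f out))
β5 stroke→J1  (J1: last free bond brings effort in)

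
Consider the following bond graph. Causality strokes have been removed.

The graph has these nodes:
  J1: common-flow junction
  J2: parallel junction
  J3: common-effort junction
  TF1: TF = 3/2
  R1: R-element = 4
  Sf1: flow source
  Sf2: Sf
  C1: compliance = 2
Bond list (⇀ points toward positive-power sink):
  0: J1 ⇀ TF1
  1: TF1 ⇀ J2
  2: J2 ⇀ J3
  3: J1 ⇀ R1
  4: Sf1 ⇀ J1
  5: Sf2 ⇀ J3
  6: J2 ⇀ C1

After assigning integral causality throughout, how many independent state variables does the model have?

#4 stroke→Sf1  (Sf1: flow source, stroke at near end)
#5 stroke→Sf2  (source Sf2 imposes f)
#0 stroke→J1  (J1: bond 4 brought flow, rest push out)
#3 stroke→J1  (common-f at J1 fixed by 4)
#2 stroke→J3  (only one effort-in slot at J3)
#1 stroke→TF1  (TF1 one-in-one-out from 0)
#6 stroke→J2  (J2: last free bond brings effort in)

1  (C1 all integral)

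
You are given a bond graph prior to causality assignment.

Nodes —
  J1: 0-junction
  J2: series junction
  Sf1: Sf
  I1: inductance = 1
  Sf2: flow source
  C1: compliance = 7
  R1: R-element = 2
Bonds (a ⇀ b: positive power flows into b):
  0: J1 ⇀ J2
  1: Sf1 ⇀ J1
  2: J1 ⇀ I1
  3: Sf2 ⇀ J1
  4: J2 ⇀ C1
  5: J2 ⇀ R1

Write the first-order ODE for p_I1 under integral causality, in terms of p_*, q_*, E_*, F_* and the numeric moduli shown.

bond 1 →Sf1  (Sf1 (Sf) sets flow on bond)
bond 3 →Sf2  (Sf2 fixes flow; stroke at Sf2)
bond 2 →I1  (I1 outputs flow p/I1)
bond 0 →J1  (J1 needs exactly one e-in)
bond 4 →J2  (1-jn J2 has f-setter on 0)
bond 5 →J2  (J2: bond 0 brought flow, rest push out)

dp_I1/dt = 2*F_Sf1 + 2*F_Sf2 - 2*p_I1 + q_C1/7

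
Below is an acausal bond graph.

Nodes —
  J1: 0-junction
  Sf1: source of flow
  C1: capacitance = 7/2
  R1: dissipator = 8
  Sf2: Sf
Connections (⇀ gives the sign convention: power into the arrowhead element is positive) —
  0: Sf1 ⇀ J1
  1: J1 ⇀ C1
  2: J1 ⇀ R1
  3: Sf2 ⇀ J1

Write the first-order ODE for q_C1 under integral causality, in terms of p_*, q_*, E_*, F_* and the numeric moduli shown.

dq_C1/dt = F_Sf1 + F_Sf2 - q_C1/28

β0 →Sf1  (Sf1 fixes flow; stroke at Sf1)
β3 →Sf2  (Sf2: flow source, stroke at near end)
β1 →J1  (C1: C, integral causality)
β2 →R1  (common-e at J1 fixed by 1)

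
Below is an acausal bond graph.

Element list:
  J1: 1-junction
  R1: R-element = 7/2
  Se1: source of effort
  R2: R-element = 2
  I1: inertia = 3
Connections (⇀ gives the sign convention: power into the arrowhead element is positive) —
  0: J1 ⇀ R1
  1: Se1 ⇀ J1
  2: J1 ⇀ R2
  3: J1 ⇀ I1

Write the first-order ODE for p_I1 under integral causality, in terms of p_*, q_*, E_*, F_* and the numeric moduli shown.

dp_I1/dt = E_Se1 - 11*p_I1/6

bond 1 stroke at J1  (Se1: effort source, stroke at far end)
bond 3 stroke at I1  (prefer integral on I1)
bond 0 stroke at J1  (1-jn J1 has f-setter on 3)
bond 2 stroke at J1  (J1: bond 3 brought flow, rest push out)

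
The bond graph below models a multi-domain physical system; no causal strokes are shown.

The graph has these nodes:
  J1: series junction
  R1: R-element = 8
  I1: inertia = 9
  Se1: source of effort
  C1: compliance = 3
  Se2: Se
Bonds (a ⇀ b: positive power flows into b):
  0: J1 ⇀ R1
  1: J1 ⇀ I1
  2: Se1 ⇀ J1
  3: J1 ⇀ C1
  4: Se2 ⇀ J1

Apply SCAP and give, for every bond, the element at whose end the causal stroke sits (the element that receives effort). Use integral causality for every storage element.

β0 |J1
β1 |I1
β2 |J1
β3 |J1
β4 |J1

β2 stroke at J1  (Se1 fixes effort; stroke away)
β4 stroke at J1  (Se2 (Se) sets effort on bond)
β1 stroke at I1  (I1 integral (f out))
β0 stroke at J1  (J1 flow already set via bond 1)
β3 stroke at J1  (J1 flow already set via bond 1)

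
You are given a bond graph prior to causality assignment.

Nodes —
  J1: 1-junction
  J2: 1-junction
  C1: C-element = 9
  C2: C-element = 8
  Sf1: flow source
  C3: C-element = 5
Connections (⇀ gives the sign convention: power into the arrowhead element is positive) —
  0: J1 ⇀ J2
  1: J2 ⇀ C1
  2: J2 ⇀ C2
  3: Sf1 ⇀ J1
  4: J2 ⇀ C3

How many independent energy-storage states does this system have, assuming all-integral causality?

b3 |Sf1  (source Sf1 imposes f)
b0 |J1  (J1 flow already set via bond 3)
b1 |J2  (J2 flow already set via bond 0)
b2 |J2  (J2: bond 0 brought flow, rest push out)
b4 |J2  (common-f at J2 fixed by 0)

3  (C1, C2, C3 all integral)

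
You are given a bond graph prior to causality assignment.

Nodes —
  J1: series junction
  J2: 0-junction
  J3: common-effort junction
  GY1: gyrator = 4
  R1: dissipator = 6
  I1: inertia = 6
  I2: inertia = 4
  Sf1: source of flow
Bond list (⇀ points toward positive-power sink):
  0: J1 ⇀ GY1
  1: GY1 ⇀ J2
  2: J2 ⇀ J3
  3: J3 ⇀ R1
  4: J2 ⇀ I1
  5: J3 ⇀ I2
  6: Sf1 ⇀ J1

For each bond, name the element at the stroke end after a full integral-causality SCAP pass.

β0 stroke→J1
β1 stroke→J2
β2 stroke→J3
β3 stroke→R1
β4 stroke→I1
β5 stroke→I2
β6 stroke→Sf1

#6 →Sf1  (Sf1: flow source, stroke at near end)
#0 →J1  (J1 flow already set via bond 6)
#1 →J2  (through GY1, causality inverts; strokes same side of GY1)
#2 →J3  (common-e at J2 fixed by 1)
#4 →I1  (0-jn J2 has e-setter on 1)
#3 →R1  (J3 effort already set via bond 2)
#5 →I2  (common-e at J3 fixed by 2)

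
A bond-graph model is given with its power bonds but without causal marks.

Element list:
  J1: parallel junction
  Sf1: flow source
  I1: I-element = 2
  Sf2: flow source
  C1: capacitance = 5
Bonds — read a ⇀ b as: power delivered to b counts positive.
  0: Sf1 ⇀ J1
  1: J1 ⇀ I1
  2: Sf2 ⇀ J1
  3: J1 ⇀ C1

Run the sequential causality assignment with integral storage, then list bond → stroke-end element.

bond 0 |Sf1
bond 1 |I1
bond 2 |Sf2
bond 3 |J1

#0 stroke→Sf1  (Sf1: flow source, stroke at near end)
#2 stroke→Sf2  (Sf2 fixes flow; stroke at Sf2)
#1 stroke→I1  (I1: I, integral causality)
#3 stroke→J1  (closing 0-jn rule on J1)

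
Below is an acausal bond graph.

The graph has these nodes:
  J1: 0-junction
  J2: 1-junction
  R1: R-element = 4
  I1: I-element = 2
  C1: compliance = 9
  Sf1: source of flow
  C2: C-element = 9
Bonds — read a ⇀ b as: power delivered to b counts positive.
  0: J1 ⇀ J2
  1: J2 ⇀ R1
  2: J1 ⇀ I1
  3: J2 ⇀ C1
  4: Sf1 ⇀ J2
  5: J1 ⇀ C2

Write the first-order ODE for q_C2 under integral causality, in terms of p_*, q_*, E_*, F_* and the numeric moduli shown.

dq_C2/dt = -F_Sf1 - p_I1/2

b4 stroke→Sf1  (Sf1 fixes flow; stroke at Sf1)
b0 stroke→J2  (1-jn J2 has f-setter on 4)
b1 stroke→J2  (J2 flow already set via bond 4)
b3 stroke→J2  (common-f at J2 fixed by 4)
b2 stroke→I1  (I1: I, integral causality)
b5 stroke→J1  (J1 needs exactly one e-in)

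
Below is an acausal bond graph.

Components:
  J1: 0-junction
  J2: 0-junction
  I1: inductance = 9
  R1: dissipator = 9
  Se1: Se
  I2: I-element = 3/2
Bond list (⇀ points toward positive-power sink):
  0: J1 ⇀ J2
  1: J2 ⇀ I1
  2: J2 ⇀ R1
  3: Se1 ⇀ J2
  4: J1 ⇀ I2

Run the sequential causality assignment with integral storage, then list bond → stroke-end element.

#0 →J1
#1 →I1
#2 →R1
#3 →J2
#4 →I2

b3 |J2  (source Se1 imposes e)
b0 |J1  (0-jn J2 has e-setter on 3)
b1 |I1  (J2 effort already set via bond 3)
b2 |R1  (J2 effort already set via bond 3)
b4 |I2  (common-e at J1 fixed by 0)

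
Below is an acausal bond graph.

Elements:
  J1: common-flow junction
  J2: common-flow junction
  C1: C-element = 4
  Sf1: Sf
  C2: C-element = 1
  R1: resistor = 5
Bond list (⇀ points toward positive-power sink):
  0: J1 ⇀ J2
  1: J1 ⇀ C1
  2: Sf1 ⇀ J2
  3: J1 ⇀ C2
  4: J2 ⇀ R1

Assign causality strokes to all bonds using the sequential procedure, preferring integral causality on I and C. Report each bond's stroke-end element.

bond 2 |Sf1  (Sf1 (Sf) sets flow on bond)
bond 0 |J2  (1-jn J2 has f-setter on 2)
bond 4 |J2  (J2 flow already set via bond 2)
bond 1 |J1  (J1: bond 0 brought flow, rest push out)
bond 3 |J1  (common-f at J1 fixed by 0)

#0 stroke at J2
#1 stroke at J1
#2 stroke at Sf1
#3 stroke at J1
#4 stroke at J2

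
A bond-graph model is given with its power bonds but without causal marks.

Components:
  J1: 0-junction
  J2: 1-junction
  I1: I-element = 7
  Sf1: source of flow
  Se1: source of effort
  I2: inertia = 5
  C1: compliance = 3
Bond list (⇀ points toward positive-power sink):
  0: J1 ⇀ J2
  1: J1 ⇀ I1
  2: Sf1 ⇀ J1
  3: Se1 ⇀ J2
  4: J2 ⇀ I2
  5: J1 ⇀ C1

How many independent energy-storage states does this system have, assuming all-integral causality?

bond 2 stroke→Sf1  (Sf1 fixes flow; stroke at Sf1)
bond 3 stroke→J2  (source Se1 imposes e)
bond 1 stroke→I1  (prefer integral on I1)
bond 4 stroke→I2  (I2: I, integral causality)
bond 0 stroke→J2  (1-jn J2 has f-setter on 4)
bond 5 stroke→J1  (closing 0-jn rule on J1)

3  (C1, I1, I2 all integral)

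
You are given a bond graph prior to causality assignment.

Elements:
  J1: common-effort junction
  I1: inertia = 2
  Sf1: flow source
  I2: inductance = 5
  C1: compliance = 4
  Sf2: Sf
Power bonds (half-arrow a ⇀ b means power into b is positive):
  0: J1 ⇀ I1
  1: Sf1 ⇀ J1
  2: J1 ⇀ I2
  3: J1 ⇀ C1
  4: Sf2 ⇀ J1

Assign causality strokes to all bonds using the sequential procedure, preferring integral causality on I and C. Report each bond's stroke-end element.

b1 stroke→Sf1  (source Sf1 imposes f)
b4 stroke→Sf2  (Sf2 fixes flow; stroke at Sf2)
b0 stroke→I1  (I1 integral (f out))
b2 stroke→I2  (I2 outputs flow p/I2)
b3 stroke→J1  (J1 needs exactly one e-in)

b0 |I1
b1 |Sf1
b2 |I2
b3 |J1
b4 |Sf2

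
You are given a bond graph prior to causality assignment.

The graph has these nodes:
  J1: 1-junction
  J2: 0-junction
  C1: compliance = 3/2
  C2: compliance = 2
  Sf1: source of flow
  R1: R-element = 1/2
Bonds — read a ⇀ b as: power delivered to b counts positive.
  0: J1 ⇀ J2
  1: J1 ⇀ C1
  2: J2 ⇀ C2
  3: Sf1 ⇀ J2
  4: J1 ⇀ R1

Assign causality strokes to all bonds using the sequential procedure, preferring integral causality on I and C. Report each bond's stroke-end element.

β0 stroke at J1
β1 stroke at J1
β2 stroke at J2
β3 stroke at Sf1
β4 stroke at R1

bond 3 stroke at Sf1  (Sf1 (Sf) sets flow on bond)
bond 1 stroke at J1  (C1 integral (e out))
bond 2 stroke at J2  (C2 outputs effort q/C2)
bond 0 stroke at J1  (J2: bond 2 brought effort, rest push out)
bond 4 stroke at R1  (J1 needs exactly one f-in)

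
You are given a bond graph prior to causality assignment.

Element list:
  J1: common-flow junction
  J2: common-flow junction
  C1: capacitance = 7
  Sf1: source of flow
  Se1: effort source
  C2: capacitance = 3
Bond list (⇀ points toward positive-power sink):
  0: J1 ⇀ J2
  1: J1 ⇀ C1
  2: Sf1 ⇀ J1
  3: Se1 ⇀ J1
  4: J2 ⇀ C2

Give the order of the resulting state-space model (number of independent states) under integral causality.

b2 →Sf1  (Sf1 (Sf) sets flow on bond)
b3 →J1  (Se1: effort source, stroke at far end)
b0 →J1  (1-jn J1 has f-setter on 2)
b1 →J1  (1-jn J1 has f-setter on 2)
b4 →J2  (J2 flow already set via bond 0)

2  (C1, C2 all integral)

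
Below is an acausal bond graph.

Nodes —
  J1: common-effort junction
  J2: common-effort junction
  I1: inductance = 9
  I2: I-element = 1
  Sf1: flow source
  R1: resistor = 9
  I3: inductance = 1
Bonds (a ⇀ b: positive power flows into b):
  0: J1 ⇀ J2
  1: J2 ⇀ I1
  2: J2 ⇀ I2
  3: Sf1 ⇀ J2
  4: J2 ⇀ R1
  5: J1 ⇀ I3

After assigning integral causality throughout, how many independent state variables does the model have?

3  (I1, I2, I3 all integral)

#3 stroke at Sf1  (Sf1: flow source, stroke at near end)
#1 stroke at I1  (I1 outputs flow p/I1)
#2 stroke at I2  (prefer integral on I2)
#5 stroke at I3  (I3: I, integral causality)
#0 stroke at J1  (J1 needs exactly one e-in)
#4 stroke at J2  (only one effort-in slot at J2)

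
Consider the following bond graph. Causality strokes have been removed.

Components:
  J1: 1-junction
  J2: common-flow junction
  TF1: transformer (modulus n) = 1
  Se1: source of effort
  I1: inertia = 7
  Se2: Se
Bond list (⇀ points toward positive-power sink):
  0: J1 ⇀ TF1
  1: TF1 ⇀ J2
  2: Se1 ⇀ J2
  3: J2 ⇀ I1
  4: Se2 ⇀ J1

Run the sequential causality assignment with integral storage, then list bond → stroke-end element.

bond 2 |J2  (source Se1 imposes e)
bond 4 |J1  (Se2 (Se) sets effort on bond)
bond 0 |TF1  (only one flow-in slot at J1)
bond 1 |J2  (TF TF1: opposite of bond 0)
bond 3 |I1  (J2 needs exactly one f-in)

β0 |TF1
β1 |J2
β2 |J2
β3 |I1
β4 |J1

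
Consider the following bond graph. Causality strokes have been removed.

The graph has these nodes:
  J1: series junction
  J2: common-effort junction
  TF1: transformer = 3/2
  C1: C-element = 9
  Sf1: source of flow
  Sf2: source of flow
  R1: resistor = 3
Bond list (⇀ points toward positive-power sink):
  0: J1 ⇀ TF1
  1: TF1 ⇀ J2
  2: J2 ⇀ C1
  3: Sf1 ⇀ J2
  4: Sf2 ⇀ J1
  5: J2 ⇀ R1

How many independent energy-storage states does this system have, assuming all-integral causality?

1  (C1 all integral)

β3 stroke at Sf1  (Sf1 (Sf) sets flow on bond)
β4 stroke at Sf2  (Sf2: flow source, stroke at near end)
β0 stroke at J1  (J1 flow already set via bond 4)
β1 stroke at TF1  (TF TF1: opposite of bond 0)
β2 stroke at J2  (C1 integral (e out))
β5 stroke at R1  (J2 effort already set via bond 2)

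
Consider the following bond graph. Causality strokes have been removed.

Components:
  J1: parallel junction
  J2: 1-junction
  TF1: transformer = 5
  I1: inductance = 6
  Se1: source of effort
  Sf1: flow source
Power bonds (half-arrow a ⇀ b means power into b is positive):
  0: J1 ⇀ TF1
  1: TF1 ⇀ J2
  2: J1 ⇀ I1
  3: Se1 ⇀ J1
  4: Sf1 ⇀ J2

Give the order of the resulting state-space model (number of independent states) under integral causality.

b3 |J1  (Se1 (Se) sets effort on bond)
b4 |Sf1  (Sf1 (Sf) sets flow on bond)
b0 |TF1  (J1: bond 3 brought effort, rest push out)
b2 |I1  (J1: bond 3 brought effort, rest push out)
b1 |J2  (J2 flow already set via bond 4)

1  (I1 all integral)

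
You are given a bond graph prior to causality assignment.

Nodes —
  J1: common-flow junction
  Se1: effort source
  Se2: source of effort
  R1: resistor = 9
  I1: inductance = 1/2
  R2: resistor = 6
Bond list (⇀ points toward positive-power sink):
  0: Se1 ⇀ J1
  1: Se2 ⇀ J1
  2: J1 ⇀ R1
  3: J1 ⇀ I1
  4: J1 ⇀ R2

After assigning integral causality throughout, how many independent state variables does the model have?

1  (I1 all integral)

β0 stroke at J1  (Se1 fixes effort; stroke away)
β1 stroke at J1  (source Se2 imposes e)
β3 stroke at I1  (I1 outputs flow p/I1)
β2 stroke at J1  (common-f at J1 fixed by 3)
β4 stroke at J1  (1-jn J1 has f-setter on 3)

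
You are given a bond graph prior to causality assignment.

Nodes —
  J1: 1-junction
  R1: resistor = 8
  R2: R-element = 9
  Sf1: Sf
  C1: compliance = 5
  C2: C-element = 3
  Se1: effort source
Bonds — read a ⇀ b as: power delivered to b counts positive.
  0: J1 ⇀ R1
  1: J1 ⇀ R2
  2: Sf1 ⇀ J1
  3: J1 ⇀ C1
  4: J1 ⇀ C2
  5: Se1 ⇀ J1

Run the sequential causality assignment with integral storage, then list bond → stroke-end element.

bond 2 stroke→Sf1  (Sf1 fixes flow; stroke at Sf1)
bond 5 stroke→J1  (Se1 (Se) sets effort on bond)
bond 0 stroke→J1  (J1 flow already set via bond 2)
bond 1 stroke→J1  (common-f at J1 fixed by 2)
bond 3 stroke→J1  (J1: bond 2 brought flow, rest push out)
bond 4 stroke→J1  (common-f at J1 fixed by 2)

#0 stroke at J1
#1 stroke at J1
#2 stroke at Sf1
#3 stroke at J1
#4 stroke at J1
#5 stroke at J1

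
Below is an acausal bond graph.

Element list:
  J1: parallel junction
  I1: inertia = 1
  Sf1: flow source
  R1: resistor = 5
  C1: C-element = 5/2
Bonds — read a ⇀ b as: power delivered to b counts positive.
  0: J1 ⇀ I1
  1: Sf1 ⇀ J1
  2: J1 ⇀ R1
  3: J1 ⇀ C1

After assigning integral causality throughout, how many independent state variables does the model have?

#1 stroke at Sf1  (source Sf1 imposes f)
#0 stroke at I1  (prefer integral on I1)
#3 stroke at J1  (C1 outputs effort q/C1)
#2 stroke at R1  (J1: bond 3 brought effort, rest push out)

2  (C1, I1 all integral)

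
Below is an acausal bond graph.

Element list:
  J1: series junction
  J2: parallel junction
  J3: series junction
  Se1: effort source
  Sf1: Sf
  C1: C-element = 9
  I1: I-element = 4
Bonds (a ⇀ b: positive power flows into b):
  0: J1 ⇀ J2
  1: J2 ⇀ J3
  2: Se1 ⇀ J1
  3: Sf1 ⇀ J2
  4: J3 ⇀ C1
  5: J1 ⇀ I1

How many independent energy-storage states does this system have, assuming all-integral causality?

2  (C1, I1 all integral)

b2 stroke at J1  (source Se1 imposes e)
b3 stroke at Sf1  (Sf1 (Sf) sets flow on bond)
b4 stroke at J3  (C1 outputs effort q/C1)
b1 stroke at J2  (only one flow-in slot at J3)
b0 stroke at J1  (J2: bond 1 brought effort, rest push out)
b5 stroke at I1  (J1: last free bond brings flow in)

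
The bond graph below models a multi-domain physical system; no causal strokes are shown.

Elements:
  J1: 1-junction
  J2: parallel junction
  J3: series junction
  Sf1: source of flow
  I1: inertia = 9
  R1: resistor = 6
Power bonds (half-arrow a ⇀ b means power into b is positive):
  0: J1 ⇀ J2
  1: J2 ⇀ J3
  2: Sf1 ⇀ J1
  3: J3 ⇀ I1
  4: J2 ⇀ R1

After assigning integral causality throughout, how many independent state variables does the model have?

1  (I1 all integral)

bond 2 →Sf1  (source Sf1 imposes f)
bond 0 →J1  (J1: bond 2 brought flow, rest push out)
bond 3 →I1  (I1 integral (f out))
bond 1 →J3  (J3 flow already set via bond 3)
bond 4 →J2  (J2: last free bond brings effort in)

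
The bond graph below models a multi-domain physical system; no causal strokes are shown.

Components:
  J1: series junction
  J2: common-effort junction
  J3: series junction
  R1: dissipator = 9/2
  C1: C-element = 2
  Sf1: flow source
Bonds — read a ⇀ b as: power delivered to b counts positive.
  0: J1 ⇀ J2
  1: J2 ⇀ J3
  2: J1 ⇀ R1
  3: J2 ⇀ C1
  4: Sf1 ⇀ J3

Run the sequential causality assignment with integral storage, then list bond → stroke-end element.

β4 stroke at Sf1  (source Sf1 imposes f)
β1 stroke at J3  (J3: bond 4 brought flow, rest push out)
β3 stroke at J2  (C1: C, integral causality)
β0 stroke at J1  (common-e at J2 fixed by 3)
β2 stroke at R1  (only one flow-in slot at J1)

b0 stroke at J1
b1 stroke at J3
b2 stroke at R1
b3 stroke at J2
b4 stroke at Sf1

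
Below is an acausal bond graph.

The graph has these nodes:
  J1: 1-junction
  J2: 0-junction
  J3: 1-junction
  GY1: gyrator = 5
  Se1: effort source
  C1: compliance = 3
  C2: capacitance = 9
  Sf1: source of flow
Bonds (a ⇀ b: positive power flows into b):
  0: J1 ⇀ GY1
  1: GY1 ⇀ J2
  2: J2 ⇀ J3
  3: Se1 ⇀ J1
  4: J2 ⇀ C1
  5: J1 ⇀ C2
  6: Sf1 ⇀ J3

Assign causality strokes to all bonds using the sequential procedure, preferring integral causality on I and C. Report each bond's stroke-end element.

β0 stroke at GY1
β1 stroke at GY1
β2 stroke at J3
β3 stroke at J1
β4 stroke at J2
β5 stroke at J1
β6 stroke at Sf1

β3 →J1  (Se1 fixes effort; stroke away)
β6 →Sf1  (Sf1 fixes flow; stroke at Sf1)
β2 →J3  (1-jn J3 has f-setter on 6)
β4 →J2  (C1 outputs effort q/C1)
β1 →GY1  (0-jn J2 has e-setter on 4)
β0 →GY1  (GY1 both-in/both-out from 1)
β5 →J1  (J1: bond 0 brought flow, rest push out)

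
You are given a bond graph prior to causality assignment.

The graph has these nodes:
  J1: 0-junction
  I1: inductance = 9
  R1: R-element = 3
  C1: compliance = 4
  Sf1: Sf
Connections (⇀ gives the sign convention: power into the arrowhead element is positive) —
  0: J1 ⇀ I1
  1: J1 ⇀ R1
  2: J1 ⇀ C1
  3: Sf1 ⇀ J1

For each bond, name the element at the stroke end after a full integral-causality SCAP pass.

b3 stroke at Sf1  (Sf1 (Sf) sets flow on bond)
b0 stroke at I1  (I1 integral (f out))
b2 stroke at J1  (C1 outputs effort q/C1)
b1 stroke at R1  (common-e at J1 fixed by 2)

#0 →I1
#1 →R1
#2 →J1
#3 →Sf1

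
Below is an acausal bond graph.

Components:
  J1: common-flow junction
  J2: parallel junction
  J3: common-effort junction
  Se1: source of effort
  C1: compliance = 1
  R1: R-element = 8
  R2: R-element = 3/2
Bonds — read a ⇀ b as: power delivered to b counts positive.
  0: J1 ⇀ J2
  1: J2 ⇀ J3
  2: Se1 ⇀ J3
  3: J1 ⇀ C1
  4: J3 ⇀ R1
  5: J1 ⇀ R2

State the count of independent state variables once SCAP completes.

b2 |J3  (Se1: effort source, stroke at far end)
b1 |J2  (J3: bond 2 brought effort, rest push out)
b4 |R1  (J3: bond 2 brought effort, rest push out)
b0 |J1  (J2 effort already set via bond 1)
b3 |J1  (C1: C, integral causality)
b5 |R2  (closing 1-jn rule on J1)

1  (C1 all integral)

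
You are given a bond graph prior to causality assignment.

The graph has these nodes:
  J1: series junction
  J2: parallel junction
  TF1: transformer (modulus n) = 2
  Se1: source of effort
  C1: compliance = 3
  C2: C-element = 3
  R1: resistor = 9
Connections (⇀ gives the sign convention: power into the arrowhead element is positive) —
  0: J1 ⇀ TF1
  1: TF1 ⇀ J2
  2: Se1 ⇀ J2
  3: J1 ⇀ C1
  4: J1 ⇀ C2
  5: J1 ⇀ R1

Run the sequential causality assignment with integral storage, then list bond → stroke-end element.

β0 →J1
β1 →TF1
β2 →J2
β3 →J1
β4 →J1
β5 →R1

#2 →J2  (Se1: effort source, stroke at far end)
#1 →TF1  (J2: bond 2 brought effort, rest push out)
#0 →J1  (through TF1, causality passes straight; one stroke at TF1)
#3 →J1  (prefer integral on C1)
#4 →J1  (C2 integral (e out))
#5 →R1  (only one flow-in slot at J1)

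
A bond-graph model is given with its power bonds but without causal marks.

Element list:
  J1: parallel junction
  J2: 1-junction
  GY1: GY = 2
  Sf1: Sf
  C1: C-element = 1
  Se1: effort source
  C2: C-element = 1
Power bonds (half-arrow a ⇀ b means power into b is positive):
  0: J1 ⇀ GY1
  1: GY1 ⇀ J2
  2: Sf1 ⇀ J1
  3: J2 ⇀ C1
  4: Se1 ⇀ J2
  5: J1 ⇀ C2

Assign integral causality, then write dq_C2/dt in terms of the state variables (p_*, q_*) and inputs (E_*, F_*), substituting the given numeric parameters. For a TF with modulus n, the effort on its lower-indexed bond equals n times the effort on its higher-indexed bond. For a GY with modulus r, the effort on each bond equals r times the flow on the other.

β2 stroke→Sf1  (Sf1 fixes flow; stroke at Sf1)
β4 stroke→J2  (Se1: effort source, stroke at far end)
β3 stroke→J2  (C1 integral (e out))
β1 stroke→GY1  (closing 1-jn rule on J2)
β0 stroke→GY1  (GY1 both-in/both-out from 1)
β5 stroke→J1  (closing 0-jn rule on J1)

dq_C2/dt = E_Se1/2 + F_Sf1 - q_C1/2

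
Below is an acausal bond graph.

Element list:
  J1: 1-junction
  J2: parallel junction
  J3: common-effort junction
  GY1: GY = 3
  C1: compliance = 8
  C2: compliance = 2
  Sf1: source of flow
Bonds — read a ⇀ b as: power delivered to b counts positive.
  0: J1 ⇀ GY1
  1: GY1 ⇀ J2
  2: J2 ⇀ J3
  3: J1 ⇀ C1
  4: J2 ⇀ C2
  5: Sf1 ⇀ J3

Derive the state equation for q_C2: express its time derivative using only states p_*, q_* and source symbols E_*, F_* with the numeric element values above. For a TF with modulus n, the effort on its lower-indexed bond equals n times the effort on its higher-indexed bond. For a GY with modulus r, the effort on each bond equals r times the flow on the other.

b5 →Sf1  (source Sf1 imposes f)
b2 →J3  (only one effort-in slot at J3)
b3 →J1  (C1 integral (e out))
b0 →GY1  (J1: last free bond brings flow in)
b1 →GY1  (GY1: gyrator matches bond 0)
b4 →J2  (J2 needs exactly one e-in)

dq_C2/dt = F_Sf1 - q_C1/24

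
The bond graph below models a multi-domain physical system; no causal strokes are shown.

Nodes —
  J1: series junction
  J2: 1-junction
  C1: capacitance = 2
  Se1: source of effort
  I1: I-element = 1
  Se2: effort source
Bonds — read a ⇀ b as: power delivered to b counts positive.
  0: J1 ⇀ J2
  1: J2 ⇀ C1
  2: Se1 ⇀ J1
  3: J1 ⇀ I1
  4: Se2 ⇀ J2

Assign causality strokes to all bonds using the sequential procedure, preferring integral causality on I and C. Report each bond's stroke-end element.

#2 →J1  (source Se1 imposes e)
#4 →J2  (source Se2 imposes e)
#1 →J2  (C1 integral (e out))
#0 →J1  (J2: last free bond brings flow in)
#3 →I1  (only one flow-in slot at J1)

β0 →J1
β1 →J2
β2 →J1
β3 →I1
β4 →J2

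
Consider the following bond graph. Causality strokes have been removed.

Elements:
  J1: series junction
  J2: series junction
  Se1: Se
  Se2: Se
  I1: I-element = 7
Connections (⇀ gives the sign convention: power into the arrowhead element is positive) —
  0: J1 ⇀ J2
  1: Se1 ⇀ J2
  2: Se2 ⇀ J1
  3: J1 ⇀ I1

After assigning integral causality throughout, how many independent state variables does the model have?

1  (I1 all integral)

β1 stroke at J2  (Se1: effort source, stroke at far end)
β2 stroke at J1  (source Se2 imposes e)
β0 stroke at J1  (J2 needs exactly one f-in)
β3 stroke at I1  (closing 1-jn rule on J1)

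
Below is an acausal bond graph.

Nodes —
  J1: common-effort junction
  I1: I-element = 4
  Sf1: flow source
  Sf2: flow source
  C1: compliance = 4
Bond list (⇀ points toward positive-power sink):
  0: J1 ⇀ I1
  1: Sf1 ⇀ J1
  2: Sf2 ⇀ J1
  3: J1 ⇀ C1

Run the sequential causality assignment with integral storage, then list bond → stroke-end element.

#0 stroke at I1
#1 stroke at Sf1
#2 stroke at Sf2
#3 stroke at J1

β1 →Sf1  (Sf1: flow source, stroke at near end)
β2 →Sf2  (source Sf2 imposes f)
β0 →I1  (I1 outputs flow p/I1)
β3 →J1  (only one effort-in slot at J1)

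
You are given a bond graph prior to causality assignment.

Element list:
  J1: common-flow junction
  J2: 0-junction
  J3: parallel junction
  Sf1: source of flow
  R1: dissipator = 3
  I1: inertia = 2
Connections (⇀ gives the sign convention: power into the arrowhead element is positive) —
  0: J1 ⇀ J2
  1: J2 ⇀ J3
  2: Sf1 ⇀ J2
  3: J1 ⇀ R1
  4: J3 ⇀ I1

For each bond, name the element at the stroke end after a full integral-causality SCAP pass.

#2 |Sf1  (source Sf1 imposes f)
#4 |I1  (I1: I, integral causality)
#1 |J3  (only one effort-in slot at J3)
#0 |J2  (only one effort-in slot at J2)
#3 |J1  (common-f at J1 fixed by 0)

b0 stroke at J2
b1 stroke at J3
b2 stroke at Sf1
b3 stroke at J1
b4 stroke at I1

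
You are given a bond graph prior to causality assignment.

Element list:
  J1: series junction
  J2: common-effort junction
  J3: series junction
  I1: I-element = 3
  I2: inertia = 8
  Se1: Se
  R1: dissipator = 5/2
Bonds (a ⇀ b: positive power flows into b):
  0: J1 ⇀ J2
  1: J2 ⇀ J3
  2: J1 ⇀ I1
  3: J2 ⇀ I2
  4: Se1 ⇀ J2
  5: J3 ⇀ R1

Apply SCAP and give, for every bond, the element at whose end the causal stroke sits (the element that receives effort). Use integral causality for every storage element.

#4 →J2  (Se1: effort source, stroke at far end)
#0 →J1  (0-jn J2 has e-setter on 4)
#1 →J3  (J2: bond 4 brought effort, rest push out)
#3 →I2  (J2 effort already set via bond 4)
#5 →R1  (only one flow-in slot at J3)
#2 →I1  (closing 1-jn rule on J1)

b0 stroke→J1
b1 stroke→J3
b2 stroke→I1
b3 stroke→I2
b4 stroke→J2
b5 stroke→R1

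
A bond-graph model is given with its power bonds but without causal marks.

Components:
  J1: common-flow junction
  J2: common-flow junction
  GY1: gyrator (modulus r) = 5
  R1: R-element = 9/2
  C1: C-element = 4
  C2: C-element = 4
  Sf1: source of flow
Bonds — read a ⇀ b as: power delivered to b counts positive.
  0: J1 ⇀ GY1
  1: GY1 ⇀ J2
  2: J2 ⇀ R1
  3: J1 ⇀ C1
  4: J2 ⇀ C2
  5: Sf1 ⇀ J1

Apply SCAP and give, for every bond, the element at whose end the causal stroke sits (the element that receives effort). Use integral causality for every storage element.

#0 →J1
#1 →J2
#2 →R1
#3 →J1
#4 →J2
#5 →Sf1

β5 stroke at Sf1  (source Sf1 imposes f)
β0 stroke at J1  (common-f at J1 fixed by 5)
β3 stroke at J1  (J1 flow already set via bond 5)
β1 stroke at J2  (GY1: gyrator matches bond 0)
β4 stroke at J2  (prefer integral on C2)
β2 stroke at R1  (J2 needs exactly one f-in)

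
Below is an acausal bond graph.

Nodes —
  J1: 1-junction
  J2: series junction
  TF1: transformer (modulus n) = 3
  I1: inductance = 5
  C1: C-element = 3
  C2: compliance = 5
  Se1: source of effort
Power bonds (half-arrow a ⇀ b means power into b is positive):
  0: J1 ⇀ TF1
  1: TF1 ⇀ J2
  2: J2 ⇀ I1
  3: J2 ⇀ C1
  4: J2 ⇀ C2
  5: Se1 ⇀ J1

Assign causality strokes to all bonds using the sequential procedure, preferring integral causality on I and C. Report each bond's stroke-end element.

β0 |TF1
β1 |J2
β2 |I1
β3 |J2
β4 |J2
β5 |J1

bond 5 →J1  (Se1: effort source, stroke at far end)
bond 0 →TF1  (J1: last free bond brings flow in)
bond 1 →J2  (TF1 one-in-one-out from 0)
bond 2 →I1  (prefer integral on I1)
bond 3 →J2  (1-jn J2 has f-setter on 2)
bond 4 →J2  (common-f at J2 fixed by 2)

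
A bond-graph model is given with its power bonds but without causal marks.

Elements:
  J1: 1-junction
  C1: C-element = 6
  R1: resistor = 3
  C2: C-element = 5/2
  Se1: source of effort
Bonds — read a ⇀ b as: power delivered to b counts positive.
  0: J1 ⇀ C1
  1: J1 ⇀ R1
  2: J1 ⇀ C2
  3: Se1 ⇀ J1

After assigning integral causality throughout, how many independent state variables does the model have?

2  (C1, C2 all integral)

bond 3 →J1  (Se1 fixes effort; stroke away)
bond 0 →J1  (C1 integral (e out))
bond 2 →J1  (C2: C, integral causality)
bond 1 →R1  (closing 1-jn rule on J1)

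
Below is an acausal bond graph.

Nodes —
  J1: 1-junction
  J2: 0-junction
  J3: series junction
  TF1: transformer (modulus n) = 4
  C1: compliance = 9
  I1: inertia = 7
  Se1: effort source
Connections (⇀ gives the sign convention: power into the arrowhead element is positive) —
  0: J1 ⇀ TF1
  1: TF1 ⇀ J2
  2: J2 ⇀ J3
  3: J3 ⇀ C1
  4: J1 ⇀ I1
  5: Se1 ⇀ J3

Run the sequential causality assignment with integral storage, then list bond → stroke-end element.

#0 →J1
#1 →TF1
#2 →J2
#3 →J3
#4 →I1
#5 →J3

#5 stroke→J3  (Se1: effort source, stroke at far end)
#3 stroke→J3  (prefer integral on C1)
#2 stroke→J2  (closing 1-jn rule on J3)
#1 stroke→TF1  (J2: bond 2 brought effort, rest push out)
#0 stroke→J1  (TF1: transformer flips bond 1)
#4 stroke→I1  (only one flow-in slot at J1)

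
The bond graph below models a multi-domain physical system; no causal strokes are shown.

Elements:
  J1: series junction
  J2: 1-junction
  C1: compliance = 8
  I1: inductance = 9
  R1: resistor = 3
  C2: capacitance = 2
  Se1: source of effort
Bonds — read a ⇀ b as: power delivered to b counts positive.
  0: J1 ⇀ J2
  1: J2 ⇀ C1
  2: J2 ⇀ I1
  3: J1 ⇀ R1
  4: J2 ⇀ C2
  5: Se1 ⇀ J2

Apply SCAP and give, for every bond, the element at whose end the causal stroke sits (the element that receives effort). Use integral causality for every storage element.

b5 stroke at J2  (Se1 fixes effort; stroke away)
b1 stroke at J2  (prefer integral on C1)
b2 stroke at I1  (I1 outputs flow p/I1)
b0 stroke at J2  (common-f at J2 fixed by 2)
b4 stroke at J2  (1-jn J2 has f-setter on 2)
b3 stroke at J1  (J1: bond 0 brought flow, rest push out)

β0 stroke→J2
β1 stroke→J2
β2 stroke→I1
β3 stroke→J1
β4 stroke→J2
β5 stroke→J2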